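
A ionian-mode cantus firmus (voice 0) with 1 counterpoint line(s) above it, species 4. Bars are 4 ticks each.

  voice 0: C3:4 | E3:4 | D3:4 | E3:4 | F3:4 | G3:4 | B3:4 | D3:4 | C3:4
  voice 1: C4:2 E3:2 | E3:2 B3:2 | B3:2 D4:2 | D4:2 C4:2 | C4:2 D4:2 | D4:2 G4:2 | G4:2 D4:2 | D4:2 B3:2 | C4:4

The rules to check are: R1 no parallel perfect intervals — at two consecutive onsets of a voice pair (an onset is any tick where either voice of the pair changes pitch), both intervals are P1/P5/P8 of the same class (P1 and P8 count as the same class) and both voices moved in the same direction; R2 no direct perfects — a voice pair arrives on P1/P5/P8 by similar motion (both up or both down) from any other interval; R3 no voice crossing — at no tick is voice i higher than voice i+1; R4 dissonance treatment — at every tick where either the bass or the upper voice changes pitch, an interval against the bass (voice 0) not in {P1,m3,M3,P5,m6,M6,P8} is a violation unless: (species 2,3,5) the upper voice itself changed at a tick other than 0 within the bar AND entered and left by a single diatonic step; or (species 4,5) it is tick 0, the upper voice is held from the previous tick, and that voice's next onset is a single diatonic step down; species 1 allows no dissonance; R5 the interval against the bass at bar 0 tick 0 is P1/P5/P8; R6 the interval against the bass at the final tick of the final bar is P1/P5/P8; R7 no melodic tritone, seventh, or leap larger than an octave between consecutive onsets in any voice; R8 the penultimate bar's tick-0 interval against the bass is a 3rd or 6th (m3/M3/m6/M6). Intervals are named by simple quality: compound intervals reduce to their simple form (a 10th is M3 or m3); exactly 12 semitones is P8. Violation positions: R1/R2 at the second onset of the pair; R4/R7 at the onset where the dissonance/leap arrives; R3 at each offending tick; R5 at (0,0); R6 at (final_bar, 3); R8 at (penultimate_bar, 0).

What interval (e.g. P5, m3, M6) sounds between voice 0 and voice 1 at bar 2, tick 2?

voice 0=D3 voice 1=D4 -> P8

P8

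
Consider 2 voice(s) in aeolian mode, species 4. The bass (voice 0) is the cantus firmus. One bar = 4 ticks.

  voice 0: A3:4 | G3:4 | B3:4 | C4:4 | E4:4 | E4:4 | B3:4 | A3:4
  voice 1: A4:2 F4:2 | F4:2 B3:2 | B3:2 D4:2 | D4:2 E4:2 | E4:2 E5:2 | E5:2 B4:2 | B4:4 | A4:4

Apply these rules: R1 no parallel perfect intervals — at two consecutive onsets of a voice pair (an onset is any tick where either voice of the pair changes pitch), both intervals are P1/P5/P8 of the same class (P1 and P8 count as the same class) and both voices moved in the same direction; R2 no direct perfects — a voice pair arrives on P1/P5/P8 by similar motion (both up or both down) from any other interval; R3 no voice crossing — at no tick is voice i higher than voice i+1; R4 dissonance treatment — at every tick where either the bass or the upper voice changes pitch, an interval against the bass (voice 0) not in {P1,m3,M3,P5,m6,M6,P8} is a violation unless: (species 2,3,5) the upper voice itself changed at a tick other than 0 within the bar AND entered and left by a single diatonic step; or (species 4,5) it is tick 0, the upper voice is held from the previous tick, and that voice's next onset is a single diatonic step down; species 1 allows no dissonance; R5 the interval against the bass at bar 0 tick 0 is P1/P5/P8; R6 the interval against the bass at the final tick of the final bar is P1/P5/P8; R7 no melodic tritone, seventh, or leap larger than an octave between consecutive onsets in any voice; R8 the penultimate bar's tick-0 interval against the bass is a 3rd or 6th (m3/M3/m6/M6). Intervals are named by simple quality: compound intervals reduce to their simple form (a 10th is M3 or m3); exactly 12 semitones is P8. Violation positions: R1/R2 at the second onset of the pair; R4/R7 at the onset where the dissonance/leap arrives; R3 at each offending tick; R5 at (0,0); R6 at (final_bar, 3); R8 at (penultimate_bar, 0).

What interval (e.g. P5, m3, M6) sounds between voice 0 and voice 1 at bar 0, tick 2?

m6

voice 0=A3 voice 1=F4 -> m6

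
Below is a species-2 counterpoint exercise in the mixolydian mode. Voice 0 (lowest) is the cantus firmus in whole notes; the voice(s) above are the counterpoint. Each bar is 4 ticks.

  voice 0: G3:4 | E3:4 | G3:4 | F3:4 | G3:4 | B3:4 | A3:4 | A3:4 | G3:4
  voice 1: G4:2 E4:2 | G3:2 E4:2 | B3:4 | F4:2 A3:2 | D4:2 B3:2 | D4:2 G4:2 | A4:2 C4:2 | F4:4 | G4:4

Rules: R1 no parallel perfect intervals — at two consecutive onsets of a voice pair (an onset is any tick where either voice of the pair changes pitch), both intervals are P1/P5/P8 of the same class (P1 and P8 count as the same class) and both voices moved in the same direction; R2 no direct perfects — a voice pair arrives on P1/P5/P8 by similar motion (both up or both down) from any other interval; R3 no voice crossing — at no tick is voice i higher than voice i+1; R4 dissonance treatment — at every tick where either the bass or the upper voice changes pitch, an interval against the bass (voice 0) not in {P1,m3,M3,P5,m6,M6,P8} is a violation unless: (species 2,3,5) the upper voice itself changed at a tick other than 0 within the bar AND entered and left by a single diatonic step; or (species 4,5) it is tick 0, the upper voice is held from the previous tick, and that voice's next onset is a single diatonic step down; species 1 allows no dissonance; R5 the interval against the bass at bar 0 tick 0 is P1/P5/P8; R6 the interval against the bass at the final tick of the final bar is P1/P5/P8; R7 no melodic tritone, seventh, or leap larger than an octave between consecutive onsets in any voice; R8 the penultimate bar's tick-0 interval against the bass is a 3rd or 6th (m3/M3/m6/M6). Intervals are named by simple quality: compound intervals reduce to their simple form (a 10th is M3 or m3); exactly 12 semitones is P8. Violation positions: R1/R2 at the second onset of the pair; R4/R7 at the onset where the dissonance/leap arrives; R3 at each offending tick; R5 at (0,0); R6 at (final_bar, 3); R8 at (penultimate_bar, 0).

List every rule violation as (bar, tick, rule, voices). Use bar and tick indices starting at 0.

(3, 0, R7, (1,))
(4, 0, R2, (0, 1))

bar 0: v0=G3 v1=G4 downbeat P8
bar 1: v0=E3 v1=G3 downbeat m3
bar 2: v0=G3 v1=B3 downbeat M3
bar 3: v0=F3 v1=F4 downbeat P8
bar 4: v0=G3 v1=D4 downbeat P5
bar 5: v0=B3 v1=D4 downbeat m3
bar 6: v0=A3 v1=A4 downbeat P8
bar 7: v0=A3 v1=F4 downbeat m6
bar 8: v0=G3 v1=G4 downbeat P8
  -> R7 @ bar 3 tick 0 v(1,): B3->F4 leap 6st
  -> R2 @ bar 4 tick 0 v(0, 1): F3/A3 M3 -> G3/D4 P5 similar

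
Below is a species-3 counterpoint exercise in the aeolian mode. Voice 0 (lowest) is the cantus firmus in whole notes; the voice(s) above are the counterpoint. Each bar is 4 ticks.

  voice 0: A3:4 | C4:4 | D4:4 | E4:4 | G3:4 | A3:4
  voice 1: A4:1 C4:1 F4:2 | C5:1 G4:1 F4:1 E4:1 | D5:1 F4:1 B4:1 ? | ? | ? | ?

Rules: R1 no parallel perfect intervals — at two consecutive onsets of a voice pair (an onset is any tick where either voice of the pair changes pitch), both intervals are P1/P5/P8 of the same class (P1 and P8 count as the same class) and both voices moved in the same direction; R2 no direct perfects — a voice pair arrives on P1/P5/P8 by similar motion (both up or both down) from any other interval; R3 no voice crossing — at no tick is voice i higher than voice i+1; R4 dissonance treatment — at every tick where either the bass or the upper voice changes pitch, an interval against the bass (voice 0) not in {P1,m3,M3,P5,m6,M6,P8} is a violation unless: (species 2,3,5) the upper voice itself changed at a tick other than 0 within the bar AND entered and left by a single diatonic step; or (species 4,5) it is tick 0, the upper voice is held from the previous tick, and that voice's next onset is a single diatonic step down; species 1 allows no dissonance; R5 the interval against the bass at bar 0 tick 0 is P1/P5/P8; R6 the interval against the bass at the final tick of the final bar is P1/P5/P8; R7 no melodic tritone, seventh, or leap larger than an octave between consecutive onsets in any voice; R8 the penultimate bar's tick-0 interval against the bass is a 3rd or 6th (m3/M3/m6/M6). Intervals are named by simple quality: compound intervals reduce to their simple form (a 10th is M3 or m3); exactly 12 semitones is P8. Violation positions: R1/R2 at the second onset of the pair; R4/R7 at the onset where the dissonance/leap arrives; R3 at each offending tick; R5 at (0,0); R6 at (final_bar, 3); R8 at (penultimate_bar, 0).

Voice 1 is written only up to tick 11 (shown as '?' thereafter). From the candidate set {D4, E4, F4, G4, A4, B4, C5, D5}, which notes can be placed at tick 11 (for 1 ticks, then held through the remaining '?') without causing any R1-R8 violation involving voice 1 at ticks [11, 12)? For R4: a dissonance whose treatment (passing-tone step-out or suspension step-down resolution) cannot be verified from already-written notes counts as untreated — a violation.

D4: legal
E4: violates R4
F4: violates R7
G4: violates R4
A4: legal
B4: legal
C5: violates R4
D5: legal

{A4, B4, D4, D5}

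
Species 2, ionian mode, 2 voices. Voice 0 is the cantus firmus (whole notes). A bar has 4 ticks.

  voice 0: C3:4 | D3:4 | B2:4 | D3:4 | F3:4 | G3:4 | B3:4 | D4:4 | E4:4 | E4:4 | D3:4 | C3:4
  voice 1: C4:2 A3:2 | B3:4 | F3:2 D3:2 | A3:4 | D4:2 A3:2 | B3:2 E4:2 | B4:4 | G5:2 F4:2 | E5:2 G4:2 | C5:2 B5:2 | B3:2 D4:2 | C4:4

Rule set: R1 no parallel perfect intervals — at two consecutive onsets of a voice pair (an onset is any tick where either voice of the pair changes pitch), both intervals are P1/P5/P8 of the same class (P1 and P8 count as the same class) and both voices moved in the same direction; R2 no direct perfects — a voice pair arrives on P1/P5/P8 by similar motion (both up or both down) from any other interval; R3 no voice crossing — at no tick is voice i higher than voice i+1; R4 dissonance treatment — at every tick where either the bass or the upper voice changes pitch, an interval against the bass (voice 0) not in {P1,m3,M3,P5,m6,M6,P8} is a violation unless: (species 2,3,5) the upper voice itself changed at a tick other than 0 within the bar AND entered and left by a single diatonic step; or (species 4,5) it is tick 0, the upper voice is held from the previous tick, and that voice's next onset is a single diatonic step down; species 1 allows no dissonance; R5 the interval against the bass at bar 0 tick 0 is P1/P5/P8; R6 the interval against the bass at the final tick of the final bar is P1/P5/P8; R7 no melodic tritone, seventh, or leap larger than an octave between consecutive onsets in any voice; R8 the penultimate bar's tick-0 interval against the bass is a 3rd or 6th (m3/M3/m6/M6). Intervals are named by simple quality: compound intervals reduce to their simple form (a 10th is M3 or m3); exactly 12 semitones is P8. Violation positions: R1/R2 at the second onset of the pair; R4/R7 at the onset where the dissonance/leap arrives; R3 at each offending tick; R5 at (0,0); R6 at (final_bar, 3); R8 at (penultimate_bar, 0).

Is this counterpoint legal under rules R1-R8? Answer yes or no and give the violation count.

bar 0: v0=C3 v1=C4 (P8)
bar 1: v0=D3 v1=B3 (M6)
bar 2: v0=B2 v1=F3 (TT)
bar 3: v0=D3 v1=A3 (P5)
bar 4: v0=F3 v1=D4 (M6)
bar 5: v0=G3 v1=B3 (M3)
bar 6: v0=B3 v1=B4 (P8)
bar 7: v0=D4 v1=G5 (P4)
bar 8: v0=E4 v1=E5 (P8)
bar 9: v0=E4 v1=C5 (m6)
bar 10: v0=D3 v1=B3 (M6)
bar 11: v0=C3 v1=C4 (P8)
  R4 @ bar2.0: B2/F3 TT untreated
  R7 @ bar2.0: B3->F3 leap 6st
  R2 @ bar3.0: B2/D3 m3 -> D3/A3 P5 similar
  R2 @ bar6.0: G3/E4 M6 -> B3/B4 P8 similar
  R4 @ bar7.0: D4/G5 P4 untreated
  R7 @ bar7.2: G5->F4 leap 14st
  R2 @ bar8.0: D4/F4 m3 -> E4/E5 P8 similar
  R7 @ bar8.0: F4->E5 leap 11st
  R7 @ bar9.2: C5->B5 leap 11st
  R7 @ bar10.0: E4->D3 leap 14st
  R7 @ bar10.0: B5->B3 leap 24st
  R1 @ bar11.0: D3/D4 P8 -> C3/C4 P8 similar

No (12 violations)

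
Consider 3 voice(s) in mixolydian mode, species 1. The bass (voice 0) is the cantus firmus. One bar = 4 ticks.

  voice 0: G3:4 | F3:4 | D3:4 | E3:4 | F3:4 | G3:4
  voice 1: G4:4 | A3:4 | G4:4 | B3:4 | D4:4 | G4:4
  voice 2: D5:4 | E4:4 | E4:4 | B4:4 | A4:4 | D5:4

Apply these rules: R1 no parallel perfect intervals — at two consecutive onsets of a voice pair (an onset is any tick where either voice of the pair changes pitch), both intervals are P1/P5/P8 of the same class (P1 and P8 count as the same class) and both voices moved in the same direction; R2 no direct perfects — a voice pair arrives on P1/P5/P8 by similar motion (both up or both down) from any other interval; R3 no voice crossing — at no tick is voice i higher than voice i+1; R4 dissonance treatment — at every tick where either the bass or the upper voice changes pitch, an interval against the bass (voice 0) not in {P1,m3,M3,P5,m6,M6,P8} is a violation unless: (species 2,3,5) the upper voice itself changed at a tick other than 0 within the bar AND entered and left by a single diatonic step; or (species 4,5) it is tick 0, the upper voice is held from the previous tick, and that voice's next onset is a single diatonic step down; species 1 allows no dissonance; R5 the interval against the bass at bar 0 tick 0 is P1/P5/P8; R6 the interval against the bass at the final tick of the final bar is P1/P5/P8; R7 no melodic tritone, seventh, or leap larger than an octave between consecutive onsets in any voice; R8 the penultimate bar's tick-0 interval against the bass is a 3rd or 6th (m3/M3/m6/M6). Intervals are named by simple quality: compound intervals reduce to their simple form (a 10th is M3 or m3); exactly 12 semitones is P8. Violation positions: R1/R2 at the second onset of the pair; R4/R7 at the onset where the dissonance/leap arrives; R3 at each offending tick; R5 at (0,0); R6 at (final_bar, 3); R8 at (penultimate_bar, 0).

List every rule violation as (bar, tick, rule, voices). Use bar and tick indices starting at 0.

bar 0: v0=G3 v1=G4 v2=D5 downbeat P5
bar 1: v0=F3 v1=A3 v2=E4 downbeat M7
bar 2: v0=D3 v1=G4 v2=E4 downbeat M2
bar 3: v0=E3 v1=B3 v2=B4 downbeat P5
bar 4: v0=F3 v1=D4 v2=A4 downbeat M3
bar 5: v0=G3 v1=G4 v2=D5 downbeat P5
  -> R1 @ bar 1 tick 0 v(1, 2): G4/D5 P5 -> A3/E4 P5 similar
  -> R4 @ bar 1 tick 0 v(0, 2): F3/E4 M7 untreated
  -> R7 @ bar 1 tick 0 v(1,): G4->A3 leap 10st
  -> R7 @ bar 1 tick 0 v(2,): D5->E4 leap 10st
  -> R3 @ bar 2 tick 0 v(1, 2): G4 above E4
  -> R4 @ bar 2 tick 0 v(0, 1): D3/G4 P4 untreated
  -> R4 @ bar 2 tick 0 v(0, 2): D3/E4 M2 untreated
  -> R7 @ bar 2 tick 0 v(1,): A3->G4 leap 10st
  -> R3 @ bar 2 tick 1 v(1, 2): G4 above E4
  -> R3 @ bar 2 tick 2 v(1, 2): G4 above E4
  -> R3 @ bar 2 tick 3 v(1, 2): G4 above E4
  -> R2 @ bar 3 tick 0 v(0, 2): D3/E4 M2 -> E3/B4 P5 similar
  -> R1 @ bar 5 tick 0 v(1, 2): D4/A4 P5 -> G4/D5 P5 similar
  -> R2 @ bar 5 tick 0 v(0, 1): F3/D4 M6 -> G3/G4 P8 similar
  -> R2 @ bar 5 tick 0 v(0, 2): F3/A4 M3 -> G3/D5 P5 similar

(1, 0, R1, (1, 2))
(1, 0, R4, (0, 2))
(1, 0, R7, (1,))
(1, 0, R7, (2,))
(2, 0, R3, (1, 2))
(2, 0, R4, (0, 1))
(2, 0, R4, (0, 2))
(2, 0, R7, (1,))
(2, 1, R3, (1, 2))
(2, 2, R3, (1, 2))
(2, 3, R3, (1, 2))
(3, 0, R2, (0, 2))
(5, 0, R1, (1, 2))
(5, 0, R2, (0, 1))
(5, 0, R2, (0, 2))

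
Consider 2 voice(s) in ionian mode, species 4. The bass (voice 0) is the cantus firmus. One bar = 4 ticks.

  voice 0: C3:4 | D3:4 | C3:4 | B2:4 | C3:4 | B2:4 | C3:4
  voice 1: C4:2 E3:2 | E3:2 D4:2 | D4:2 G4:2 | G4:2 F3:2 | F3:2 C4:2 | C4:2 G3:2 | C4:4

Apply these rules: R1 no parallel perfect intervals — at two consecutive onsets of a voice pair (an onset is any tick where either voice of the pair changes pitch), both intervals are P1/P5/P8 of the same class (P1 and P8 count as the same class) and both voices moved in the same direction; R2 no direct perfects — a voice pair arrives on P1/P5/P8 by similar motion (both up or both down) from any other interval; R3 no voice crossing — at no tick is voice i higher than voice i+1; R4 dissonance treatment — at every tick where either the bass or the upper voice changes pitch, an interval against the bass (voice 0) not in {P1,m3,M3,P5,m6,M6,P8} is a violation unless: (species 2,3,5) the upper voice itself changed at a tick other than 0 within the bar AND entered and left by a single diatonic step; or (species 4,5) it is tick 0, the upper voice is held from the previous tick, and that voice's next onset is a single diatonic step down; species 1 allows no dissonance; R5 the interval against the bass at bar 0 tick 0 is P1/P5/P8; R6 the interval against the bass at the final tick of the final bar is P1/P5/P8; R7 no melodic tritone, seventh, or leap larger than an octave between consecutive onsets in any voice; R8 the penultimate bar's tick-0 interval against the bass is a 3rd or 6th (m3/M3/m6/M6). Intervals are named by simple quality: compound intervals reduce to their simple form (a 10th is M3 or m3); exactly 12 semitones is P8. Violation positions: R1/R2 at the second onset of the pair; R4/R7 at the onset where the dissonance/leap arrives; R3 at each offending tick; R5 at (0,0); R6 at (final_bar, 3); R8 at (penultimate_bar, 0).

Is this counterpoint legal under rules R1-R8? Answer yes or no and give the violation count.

bar 0: v0=C3 v1=C4 (P8)
bar 1: v0=D3 v1=E3 (M2)
bar 2: v0=C3 v1=D4 (M2)
bar 3: v0=B2 v1=G4 (m6)
bar 4: v0=C3 v1=F3 (P4)
bar 5: v0=B2 v1=C4 (m2)
bar 6: v0=C3 v1=C4 (P8)
  R4 @ bar1.0: D3/E3 M2 untreated
  R7 @ bar1.2: E3->D4 leap 10st
  R4 @ bar2.0: C3/D4 M2 untreated
  R4 @ bar3.2: B2/F3 TT untreated
  R7 @ bar3.2: G4->F3 leap 14st
  R4 @ bar4.0: C3/F3 P4 untreated
  R4 @ bar5.0: B2/C4 m2 untreated
  R8 @ bar5.0: penult m2 not 3rd/6th
  R2 @ bar6.0: B2/G3 m6 -> C3/C4 P8 similar

No (9 violations)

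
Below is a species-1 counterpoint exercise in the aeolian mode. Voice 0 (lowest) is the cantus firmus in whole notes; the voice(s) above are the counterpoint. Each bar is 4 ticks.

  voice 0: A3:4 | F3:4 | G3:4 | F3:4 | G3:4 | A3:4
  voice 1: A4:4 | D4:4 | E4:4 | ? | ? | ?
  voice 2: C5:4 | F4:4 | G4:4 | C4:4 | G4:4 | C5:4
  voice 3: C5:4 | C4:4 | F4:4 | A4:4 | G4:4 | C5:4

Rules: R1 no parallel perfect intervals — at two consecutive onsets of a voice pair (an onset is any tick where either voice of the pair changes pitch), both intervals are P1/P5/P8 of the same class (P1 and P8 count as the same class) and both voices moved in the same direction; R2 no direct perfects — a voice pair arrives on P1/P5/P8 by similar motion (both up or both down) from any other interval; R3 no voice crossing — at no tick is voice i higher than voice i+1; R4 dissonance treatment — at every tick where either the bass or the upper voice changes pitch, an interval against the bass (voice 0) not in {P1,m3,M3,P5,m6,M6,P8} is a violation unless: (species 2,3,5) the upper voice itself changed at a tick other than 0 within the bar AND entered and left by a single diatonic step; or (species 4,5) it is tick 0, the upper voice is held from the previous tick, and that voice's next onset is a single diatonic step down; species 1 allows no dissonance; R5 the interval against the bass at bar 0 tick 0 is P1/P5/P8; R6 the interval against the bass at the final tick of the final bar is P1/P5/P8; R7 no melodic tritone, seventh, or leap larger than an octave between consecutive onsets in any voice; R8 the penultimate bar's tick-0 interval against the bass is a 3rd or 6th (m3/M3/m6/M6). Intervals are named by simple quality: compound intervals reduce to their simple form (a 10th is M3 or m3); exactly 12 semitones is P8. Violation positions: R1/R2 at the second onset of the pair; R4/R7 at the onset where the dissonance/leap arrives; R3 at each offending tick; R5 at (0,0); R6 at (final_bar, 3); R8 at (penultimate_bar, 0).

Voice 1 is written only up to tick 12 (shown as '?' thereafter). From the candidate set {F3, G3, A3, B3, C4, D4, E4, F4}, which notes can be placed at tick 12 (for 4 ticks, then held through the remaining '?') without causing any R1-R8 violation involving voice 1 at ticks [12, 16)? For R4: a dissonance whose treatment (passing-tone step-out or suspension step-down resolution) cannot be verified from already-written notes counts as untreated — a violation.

F3: violates R2,R7
G3: violates R4
A3: legal
B3: violates R4
C4: violates R2
D4: violates R3
E4: violates R3,R4
F4: violates R3

{A3}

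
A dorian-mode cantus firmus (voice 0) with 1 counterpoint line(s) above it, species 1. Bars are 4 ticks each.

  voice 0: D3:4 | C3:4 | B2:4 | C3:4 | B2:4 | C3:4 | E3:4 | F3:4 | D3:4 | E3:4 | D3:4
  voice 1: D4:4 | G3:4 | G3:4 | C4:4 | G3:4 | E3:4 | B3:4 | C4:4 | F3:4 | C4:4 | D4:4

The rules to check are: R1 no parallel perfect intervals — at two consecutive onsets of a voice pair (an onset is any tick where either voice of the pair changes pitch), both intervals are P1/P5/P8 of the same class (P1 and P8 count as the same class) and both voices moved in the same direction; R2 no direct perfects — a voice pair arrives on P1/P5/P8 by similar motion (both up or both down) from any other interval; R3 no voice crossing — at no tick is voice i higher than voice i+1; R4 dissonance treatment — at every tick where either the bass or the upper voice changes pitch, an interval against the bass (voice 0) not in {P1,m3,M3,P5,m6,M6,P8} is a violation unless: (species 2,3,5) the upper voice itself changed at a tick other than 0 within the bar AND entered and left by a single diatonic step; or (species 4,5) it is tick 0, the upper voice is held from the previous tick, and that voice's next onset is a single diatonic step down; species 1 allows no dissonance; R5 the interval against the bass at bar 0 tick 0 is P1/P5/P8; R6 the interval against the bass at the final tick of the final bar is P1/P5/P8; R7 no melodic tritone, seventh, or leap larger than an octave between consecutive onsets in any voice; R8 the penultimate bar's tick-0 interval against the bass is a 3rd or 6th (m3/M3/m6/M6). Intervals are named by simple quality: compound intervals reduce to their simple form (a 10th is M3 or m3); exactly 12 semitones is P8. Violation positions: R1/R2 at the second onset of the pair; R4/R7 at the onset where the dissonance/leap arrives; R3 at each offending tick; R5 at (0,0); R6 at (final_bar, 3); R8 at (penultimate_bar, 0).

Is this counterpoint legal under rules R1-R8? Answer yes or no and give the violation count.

bar 0: v0=D3 v1=D4 (P8)
bar 1: v0=C3 v1=G3 (P5)
bar 2: v0=B2 v1=G3 (m6)
bar 3: v0=C3 v1=C4 (P8)
bar 4: v0=B2 v1=G3 (m6)
bar 5: v0=C3 v1=E3 (M3)
bar 6: v0=E3 v1=B3 (P5)
bar 7: v0=F3 v1=C4 (P5)
bar 8: v0=D3 v1=F3 (m3)
bar 9: v0=E3 v1=C4 (m6)
bar 10: v0=D3 v1=D4 (P8)
  R2 @ bar1.0: D3/D4 P8 -> C3/G3 P5 similar
  R2 @ bar3.0: B2/G3 m6 -> C3/C4 P8 similar
  R2 @ bar6.0: C3/E3 M3 -> E3/B3 P5 similar
  R1 @ bar7.0: E3/B3 P5 -> F3/C4 P5 similar

No (4 violations)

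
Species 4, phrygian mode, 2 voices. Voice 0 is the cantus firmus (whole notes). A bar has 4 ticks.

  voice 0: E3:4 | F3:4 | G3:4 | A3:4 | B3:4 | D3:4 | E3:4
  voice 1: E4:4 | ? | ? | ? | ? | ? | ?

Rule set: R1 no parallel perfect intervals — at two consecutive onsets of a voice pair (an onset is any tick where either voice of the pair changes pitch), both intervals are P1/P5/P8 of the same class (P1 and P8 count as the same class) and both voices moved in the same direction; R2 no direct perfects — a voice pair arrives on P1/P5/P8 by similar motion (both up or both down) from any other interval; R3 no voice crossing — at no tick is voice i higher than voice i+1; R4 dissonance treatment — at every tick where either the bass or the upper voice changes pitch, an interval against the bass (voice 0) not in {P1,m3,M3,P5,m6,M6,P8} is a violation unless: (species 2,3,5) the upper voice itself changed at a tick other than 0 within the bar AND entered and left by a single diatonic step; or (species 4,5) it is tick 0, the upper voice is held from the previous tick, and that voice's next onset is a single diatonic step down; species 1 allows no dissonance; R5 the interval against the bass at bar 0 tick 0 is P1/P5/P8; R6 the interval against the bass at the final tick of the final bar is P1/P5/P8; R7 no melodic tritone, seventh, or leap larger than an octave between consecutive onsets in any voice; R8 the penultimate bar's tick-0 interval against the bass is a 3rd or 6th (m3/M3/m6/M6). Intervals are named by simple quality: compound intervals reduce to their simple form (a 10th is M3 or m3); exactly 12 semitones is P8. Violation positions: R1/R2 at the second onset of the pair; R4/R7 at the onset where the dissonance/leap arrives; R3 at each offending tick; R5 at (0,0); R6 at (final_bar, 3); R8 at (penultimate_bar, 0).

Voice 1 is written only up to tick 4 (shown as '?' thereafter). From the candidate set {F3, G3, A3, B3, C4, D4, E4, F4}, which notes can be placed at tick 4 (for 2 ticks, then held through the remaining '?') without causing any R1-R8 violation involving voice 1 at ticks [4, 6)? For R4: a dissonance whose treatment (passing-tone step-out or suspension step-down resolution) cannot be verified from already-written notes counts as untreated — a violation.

F3: violates R7
G3: violates R4
A3: legal
B3: violates R4
C4: legal
D4: legal
E4: violates R4
F4: violates R1

{A3, C4, D4}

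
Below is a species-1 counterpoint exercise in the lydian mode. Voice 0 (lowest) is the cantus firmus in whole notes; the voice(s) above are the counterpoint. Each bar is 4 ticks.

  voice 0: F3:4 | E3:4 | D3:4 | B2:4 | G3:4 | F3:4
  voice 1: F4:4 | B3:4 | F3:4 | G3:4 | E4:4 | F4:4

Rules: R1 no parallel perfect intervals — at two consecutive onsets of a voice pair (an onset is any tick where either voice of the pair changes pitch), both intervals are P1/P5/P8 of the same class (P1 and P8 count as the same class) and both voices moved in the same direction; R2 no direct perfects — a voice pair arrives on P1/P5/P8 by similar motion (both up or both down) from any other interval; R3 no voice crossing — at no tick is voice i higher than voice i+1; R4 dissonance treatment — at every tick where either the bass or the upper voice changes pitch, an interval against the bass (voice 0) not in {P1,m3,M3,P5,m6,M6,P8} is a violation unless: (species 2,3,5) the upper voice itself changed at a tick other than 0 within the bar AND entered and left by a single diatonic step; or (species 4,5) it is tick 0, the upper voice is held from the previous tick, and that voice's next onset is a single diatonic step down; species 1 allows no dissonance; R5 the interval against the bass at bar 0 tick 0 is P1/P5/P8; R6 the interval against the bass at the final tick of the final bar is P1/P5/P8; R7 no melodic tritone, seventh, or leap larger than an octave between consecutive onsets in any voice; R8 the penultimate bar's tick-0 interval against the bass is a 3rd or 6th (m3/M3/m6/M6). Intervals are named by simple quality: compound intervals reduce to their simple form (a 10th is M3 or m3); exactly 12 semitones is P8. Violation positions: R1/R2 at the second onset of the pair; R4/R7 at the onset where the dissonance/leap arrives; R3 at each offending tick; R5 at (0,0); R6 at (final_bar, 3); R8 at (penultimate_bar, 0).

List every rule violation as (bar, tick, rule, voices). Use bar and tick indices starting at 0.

(1, 0, R2, (0, 1))
(1, 0, R7, (1,))
(2, 0, R7, (1,))

bar 0: v0=F3 v1=F4 downbeat P8
bar 1: v0=E3 v1=B3 downbeat P5
bar 2: v0=D3 v1=F3 downbeat m3
bar 3: v0=B2 v1=G3 downbeat m6
bar 4: v0=G3 v1=E4 downbeat M6
bar 5: v0=F3 v1=F4 downbeat P8
  -> R2 @ bar 1 tick 0 v(0, 1): F3/F4 P8 -> E3/B3 P5 similar
  -> R7 @ bar 1 tick 0 v(1,): F4->B3 leap 6st
  -> R7 @ bar 2 tick 0 v(1,): B3->F3 leap 6st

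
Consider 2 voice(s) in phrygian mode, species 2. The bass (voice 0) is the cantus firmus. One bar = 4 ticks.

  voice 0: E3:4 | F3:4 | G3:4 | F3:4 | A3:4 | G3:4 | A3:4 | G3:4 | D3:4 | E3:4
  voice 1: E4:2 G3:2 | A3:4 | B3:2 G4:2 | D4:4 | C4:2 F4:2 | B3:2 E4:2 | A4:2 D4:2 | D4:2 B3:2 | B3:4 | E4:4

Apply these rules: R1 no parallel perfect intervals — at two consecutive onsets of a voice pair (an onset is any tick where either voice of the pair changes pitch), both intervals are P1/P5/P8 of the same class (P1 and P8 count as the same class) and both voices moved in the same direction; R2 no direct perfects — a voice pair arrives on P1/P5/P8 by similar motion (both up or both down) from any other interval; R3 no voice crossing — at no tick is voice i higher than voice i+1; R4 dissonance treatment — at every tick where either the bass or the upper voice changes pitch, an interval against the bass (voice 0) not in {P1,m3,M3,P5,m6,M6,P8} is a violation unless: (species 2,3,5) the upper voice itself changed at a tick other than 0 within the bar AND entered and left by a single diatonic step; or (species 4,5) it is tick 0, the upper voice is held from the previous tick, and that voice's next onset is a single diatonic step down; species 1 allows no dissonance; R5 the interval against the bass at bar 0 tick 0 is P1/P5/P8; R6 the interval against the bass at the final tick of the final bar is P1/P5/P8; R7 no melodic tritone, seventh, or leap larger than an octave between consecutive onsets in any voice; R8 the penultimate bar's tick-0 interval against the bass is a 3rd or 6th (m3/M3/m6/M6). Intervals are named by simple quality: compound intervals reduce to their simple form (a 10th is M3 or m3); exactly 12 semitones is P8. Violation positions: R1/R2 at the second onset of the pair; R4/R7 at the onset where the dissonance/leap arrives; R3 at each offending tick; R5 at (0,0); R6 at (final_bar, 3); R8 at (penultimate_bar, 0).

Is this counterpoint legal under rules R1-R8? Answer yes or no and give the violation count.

bar 0: v0=E3 v1=E4 (P8)
bar 1: v0=F3 v1=A3 (M3)
bar 2: v0=G3 v1=B3 (M3)
bar 3: v0=F3 v1=D4 (M6)
bar 4: v0=A3 v1=C4 (m3)
bar 5: v0=G3 v1=B3 (M3)
bar 6: v0=A3 v1=A4 (P8)
bar 7: v0=G3 v1=D4 (P5)
bar 8: v0=D3 v1=B3 (M6)
bar 9: v0=E3 v1=E4 (P8)
  R7 @ bar5.0: F4->B3 leap 6st
  R2 @ bar6.0: G3/E4 M6 -> A3/A4 P8 similar
  R4 @ bar6.2: A3/D4 P4 untreated
  R2 @ bar9.0: D3/B3 M6 -> E3/E4 P8 similar

No (4 violations)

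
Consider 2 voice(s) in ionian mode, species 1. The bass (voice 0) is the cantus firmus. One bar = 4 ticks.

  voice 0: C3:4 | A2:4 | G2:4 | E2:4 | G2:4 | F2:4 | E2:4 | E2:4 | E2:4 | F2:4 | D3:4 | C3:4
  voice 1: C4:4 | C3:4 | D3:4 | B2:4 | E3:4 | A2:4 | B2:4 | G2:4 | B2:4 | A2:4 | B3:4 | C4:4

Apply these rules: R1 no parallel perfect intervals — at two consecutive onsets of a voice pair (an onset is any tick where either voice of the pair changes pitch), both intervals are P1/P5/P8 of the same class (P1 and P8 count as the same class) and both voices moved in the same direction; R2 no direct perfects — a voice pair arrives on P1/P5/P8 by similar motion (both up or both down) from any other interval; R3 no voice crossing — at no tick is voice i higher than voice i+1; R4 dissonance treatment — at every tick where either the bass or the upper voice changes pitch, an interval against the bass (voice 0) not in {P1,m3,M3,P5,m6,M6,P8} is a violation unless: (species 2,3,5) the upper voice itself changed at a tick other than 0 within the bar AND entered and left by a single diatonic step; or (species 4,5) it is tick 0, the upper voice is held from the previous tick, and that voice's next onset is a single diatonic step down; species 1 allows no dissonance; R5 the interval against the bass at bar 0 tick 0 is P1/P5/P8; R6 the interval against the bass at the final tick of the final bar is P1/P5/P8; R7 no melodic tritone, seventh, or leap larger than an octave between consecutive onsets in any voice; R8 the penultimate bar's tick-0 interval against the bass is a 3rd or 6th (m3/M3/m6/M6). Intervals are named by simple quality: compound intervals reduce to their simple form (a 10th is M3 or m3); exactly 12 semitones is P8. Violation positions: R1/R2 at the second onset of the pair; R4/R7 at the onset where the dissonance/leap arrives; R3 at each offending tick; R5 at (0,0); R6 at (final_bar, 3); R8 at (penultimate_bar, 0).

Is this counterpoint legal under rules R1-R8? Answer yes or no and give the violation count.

bar 0: v0=C3 v1=C4 (P8)
bar 1: v0=A2 v1=C3 (m3)
bar 2: v0=G2 v1=D3 (P5)
bar 3: v0=E2 v1=B2 (P5)
bar 4: v0=G2 v1=E3 (M6)
bar 5: v0=F2 v1=A2 (M3)
bar 6: v0=E2 v1=B2 (P5)
bar 7: v0=E2 v1=G2 (m3)
bar 8: v0=E2 v1=B2 (P5)
bar 9: v0=F2 v1=A2 (M3)
bar 10: v0=D3 v1=B3 (M6)
bar 11: v0=C3 v1=C4 (P8)
  R1 @ bar3.0: G2/D3 P5 -> E2/B2 P5 similar
  R7 @ bar10.0: A2->B3 leap 14st

No (2 violations)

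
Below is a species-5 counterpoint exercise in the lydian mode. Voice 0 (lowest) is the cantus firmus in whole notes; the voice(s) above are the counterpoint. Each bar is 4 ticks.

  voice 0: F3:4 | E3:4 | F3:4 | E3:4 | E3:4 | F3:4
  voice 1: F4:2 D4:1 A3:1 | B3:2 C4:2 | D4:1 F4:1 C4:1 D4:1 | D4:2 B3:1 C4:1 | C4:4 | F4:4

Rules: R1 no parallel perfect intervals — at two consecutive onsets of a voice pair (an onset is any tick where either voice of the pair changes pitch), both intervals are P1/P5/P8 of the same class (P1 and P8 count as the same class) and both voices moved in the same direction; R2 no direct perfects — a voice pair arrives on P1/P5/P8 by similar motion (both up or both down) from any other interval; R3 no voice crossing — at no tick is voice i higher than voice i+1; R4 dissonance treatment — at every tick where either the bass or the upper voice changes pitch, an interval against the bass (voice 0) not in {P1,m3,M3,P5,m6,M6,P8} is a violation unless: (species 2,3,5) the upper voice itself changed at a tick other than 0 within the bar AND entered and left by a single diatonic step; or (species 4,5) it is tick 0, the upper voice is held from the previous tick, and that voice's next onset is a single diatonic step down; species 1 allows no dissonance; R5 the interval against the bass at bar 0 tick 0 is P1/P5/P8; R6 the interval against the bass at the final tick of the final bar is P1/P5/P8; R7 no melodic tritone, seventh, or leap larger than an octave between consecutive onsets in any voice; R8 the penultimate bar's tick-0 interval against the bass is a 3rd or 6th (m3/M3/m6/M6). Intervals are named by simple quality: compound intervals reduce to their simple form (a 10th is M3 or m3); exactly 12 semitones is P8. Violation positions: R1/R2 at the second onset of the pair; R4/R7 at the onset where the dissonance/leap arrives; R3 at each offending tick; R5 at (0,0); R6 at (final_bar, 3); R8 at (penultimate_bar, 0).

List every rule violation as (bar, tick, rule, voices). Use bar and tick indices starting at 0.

(3, 0, R4, (0, 1))
(5, 0, R2, (0, 1))

bar 0: v0=F3 v1=F4 downbeat P8
bar 1: v0=E3 v1=B3 downbeat P5
bar 2: v0=F3 v1=D4 downbeat M6
bar 3: v0=E3 v1=D4 downbeat m7
bar 4: v0=E3 v1=C4 downbeat m6
bar 5: v0=F3 v1=F4 downbeat P8
  -> R4 @ bar 3 tick 0 v(0, 1): E3/D4 m7 untreated
  -> R2 @ bar 5 tick 0 v(0, 1): E3/C4 m6 -> F3/F4 P8 similar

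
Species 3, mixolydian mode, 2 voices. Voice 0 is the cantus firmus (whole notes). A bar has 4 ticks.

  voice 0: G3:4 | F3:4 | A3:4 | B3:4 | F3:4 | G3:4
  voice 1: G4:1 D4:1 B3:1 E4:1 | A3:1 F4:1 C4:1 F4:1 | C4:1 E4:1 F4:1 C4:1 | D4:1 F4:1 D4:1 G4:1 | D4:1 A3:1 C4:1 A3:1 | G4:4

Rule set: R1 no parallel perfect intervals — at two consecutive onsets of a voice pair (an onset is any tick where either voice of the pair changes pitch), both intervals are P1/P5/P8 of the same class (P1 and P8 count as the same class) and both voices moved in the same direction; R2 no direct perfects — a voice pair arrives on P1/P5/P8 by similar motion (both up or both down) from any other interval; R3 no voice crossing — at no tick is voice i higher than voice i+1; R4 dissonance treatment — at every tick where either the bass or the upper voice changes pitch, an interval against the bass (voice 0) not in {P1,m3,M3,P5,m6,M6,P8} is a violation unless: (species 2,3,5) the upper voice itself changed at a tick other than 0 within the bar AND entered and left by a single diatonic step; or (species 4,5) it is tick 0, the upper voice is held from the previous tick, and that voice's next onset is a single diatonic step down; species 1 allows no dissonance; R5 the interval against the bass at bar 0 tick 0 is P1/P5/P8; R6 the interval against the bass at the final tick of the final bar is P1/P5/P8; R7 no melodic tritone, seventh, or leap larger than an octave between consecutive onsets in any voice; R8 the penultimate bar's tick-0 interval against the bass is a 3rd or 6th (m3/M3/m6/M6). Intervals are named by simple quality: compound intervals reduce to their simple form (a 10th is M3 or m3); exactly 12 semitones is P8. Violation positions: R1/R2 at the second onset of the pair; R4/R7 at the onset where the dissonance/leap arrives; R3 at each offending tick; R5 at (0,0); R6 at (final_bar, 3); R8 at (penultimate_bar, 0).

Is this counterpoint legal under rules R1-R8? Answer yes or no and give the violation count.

No (4 violations)

bar 0: v0=G3 v1=G4 (P8)
bar 1: v0=F3 v1=A3 (M3)
bar 2: v0=A3 v1=C4 (m3)
bar 3: v0=B3 v1=D4 (m3)
bar 4: v0=F3 v1=D4 (M6)
bar 5: v0=G3 v1=G4 (P8)
  R4 @ bar3.1: B3/F4 TT untreated
  R7 @ bar4.0: B3->F3 leap 6st
  R2 @ bar5.0: F3/A3 M3 -> G3/G4 P8 similar
  R7 @ bar5.0: A3->G4 leap 10st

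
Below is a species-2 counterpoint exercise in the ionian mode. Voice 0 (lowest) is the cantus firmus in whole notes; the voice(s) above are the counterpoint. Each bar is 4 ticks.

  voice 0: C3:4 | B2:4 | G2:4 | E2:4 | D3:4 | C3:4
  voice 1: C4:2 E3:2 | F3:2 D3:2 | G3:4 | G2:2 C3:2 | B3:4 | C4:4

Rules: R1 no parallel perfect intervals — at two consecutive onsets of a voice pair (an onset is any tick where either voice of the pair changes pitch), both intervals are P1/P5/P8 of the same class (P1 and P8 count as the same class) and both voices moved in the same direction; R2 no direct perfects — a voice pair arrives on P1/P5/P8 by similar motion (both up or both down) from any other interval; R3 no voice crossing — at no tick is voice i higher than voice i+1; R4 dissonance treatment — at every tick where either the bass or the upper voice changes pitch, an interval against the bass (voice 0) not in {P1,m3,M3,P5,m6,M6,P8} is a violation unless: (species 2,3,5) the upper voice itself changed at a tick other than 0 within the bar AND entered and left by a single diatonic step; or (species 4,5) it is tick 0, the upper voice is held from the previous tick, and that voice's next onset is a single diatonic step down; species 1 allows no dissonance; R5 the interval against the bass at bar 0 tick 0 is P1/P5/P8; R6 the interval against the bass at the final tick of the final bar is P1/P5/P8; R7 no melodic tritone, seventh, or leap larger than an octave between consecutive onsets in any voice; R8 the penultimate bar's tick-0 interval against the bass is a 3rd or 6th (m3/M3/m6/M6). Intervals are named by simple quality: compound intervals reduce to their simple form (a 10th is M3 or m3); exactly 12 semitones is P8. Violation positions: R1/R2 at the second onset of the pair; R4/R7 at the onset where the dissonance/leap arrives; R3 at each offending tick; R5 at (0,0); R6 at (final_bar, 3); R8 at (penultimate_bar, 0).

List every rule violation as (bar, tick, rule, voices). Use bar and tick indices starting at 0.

(1, 0, R4, (0, 1))
(4, 0, R7, (0,))
(4, 0, R7, (1,))

bar 0: v0=C3 v1=C4 downbeat P8
bar 1: v0=B2 v1=F3 downbeat TT
bar 2: v0=G2 v1=G3 downbeat P8
bar 3: v0=E2 v1=G2 downbeat m3
bar 4: v0=D3 v1=B3 downbeat M6
bar 5: v0=C3 v1=C4 downbeat P8
  -> R4 @ bar 1 tick 0 v(0, 1): B2/F3 TT untreated
  -> R7 @ bar 4 tick 0 v(0,): E2->D3 leap 10st
  -> R7 @ bar 4 tick 0 v(1,): C3->B3 leap 11st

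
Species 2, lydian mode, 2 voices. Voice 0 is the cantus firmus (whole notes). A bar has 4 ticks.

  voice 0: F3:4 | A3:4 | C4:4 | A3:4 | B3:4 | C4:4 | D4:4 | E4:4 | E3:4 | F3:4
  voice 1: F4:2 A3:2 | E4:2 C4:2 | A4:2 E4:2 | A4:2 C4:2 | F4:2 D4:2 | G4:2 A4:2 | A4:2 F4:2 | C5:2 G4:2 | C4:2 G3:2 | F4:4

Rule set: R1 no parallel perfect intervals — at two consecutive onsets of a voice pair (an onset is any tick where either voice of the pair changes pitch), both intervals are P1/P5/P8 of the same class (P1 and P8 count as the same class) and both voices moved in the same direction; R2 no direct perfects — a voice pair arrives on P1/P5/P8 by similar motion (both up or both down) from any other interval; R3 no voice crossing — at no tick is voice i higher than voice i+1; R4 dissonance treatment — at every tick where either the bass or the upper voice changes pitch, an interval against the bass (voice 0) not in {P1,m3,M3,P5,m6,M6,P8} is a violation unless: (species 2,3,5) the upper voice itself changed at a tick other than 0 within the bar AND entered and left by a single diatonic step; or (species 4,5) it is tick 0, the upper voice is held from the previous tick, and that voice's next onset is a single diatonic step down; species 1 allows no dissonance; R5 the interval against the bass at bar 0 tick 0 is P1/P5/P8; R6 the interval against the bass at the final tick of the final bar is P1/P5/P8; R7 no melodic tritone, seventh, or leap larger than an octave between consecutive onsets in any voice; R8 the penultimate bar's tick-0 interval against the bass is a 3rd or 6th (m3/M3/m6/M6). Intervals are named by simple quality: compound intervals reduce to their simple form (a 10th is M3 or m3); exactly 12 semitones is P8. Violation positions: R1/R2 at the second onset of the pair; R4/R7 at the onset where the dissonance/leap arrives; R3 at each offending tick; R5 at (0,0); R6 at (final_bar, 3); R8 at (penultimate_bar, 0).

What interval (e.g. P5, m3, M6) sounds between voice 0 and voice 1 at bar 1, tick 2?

m3

voice 0=A3 voice 1=C4 -> m3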